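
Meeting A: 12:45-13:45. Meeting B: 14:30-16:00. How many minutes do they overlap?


0 minutes

Meeting A: 765-825 (in minutes from midnight)
Meeting B: 870-960
Overlap start = max(765, 870) = 870
Overlap end = min(825, 960) = 825
Overlap = max(0, 825 - 870) = 0 min


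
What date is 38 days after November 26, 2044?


January 3, 2045

Start: November 26, 2044
Add 38 days
November 26 → December 1: 30 - 26 + 1 = 5 days (38 - 5 = 33 left)
December 1 → January 1: 31 - 1 + 1 = 31 days (33 - 31 = 2 left)
January 1 + 2 = January 3, 2045


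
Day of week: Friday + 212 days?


Start: Friday (index 4)
(4 + 212) mod 7
= 216 mod 7
= 6
Index 6 → Sunday

Sunday


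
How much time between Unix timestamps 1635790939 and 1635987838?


Difference = 1635987838 - 1635790939 = 196899 seconds
In hours: 196899 / 3600 ≈ 54.7
In days: 196899 / 86400 ≈ 2.28

196899 seconds (54.7 hours / 2.28 days)


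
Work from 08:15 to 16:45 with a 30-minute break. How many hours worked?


8h 0m (480 minutes)

Total time = (16×60+45) - (8×60+15)
= 1005 - 495 = 510 min
Minus break: 510 - 30 = 480 min
= 8h 0m


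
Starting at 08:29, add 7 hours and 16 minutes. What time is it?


Start: 509 minutes from midnight
Add: 436 minutes
Total: 945 minutes
Hours: 945 ÷ 60 = 15 remainder 45

15:45


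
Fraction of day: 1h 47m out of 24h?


0.0743 (7.43%)

Total minutes: 1×60 + 47 = 107
Day = 24×60 = 1440 minutes
Fraction = 107/1440 ≈ 0.0743
As a percentage: 107/1440 × 100 ≈ 7.43%


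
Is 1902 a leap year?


Rules: divisible by 4 AND (not by 100 OR by 400)
1902 ÷ 4 = 475 remainder 2 → not divisible by 4
Not divisible by 4 → not a leap year

No


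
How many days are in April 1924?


30 days

Month: April (month 4)
April has 30 days


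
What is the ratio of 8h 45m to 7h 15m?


Duration 1: 525 minutes
Duration 2: 435 minutes
Ratio = 525:435
GCD = 15
Simplified = 35:29
As a decimal: 35/29 ≈ 1.21

35:29 (1.21)


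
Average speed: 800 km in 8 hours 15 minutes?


97.0 km/h

Distance: 800 km
Time: 8h 15m = 495 min = 495/60 = 33/4 hours
Speed = 800 ÷ (33/4) = 800 × 4 / 33 = 3200/33 ≈ 97.0 km/h


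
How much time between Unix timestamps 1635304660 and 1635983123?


Difference = 1635983123 - 1635304660 = 678463 seconds
In hours: 678463 / 3600 ≈ 188.5
In days: 678463 / 86400 ≈ 7.85

678463 seconds (188.5 hours / 7.85 days)


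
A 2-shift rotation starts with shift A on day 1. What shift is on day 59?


Shifts: A, B
Start: A (index 0)
Day 59: (0 + 59 - 1) mod 2
= 58 mod 2
= 0
Index 0 → shift A

Shift A


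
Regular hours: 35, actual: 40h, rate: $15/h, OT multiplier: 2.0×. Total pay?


Regular: 35h × $15 = $525.00
Overtime: 40 - 35 = 5h
OT pay: 5h × $15 × 2.0 = $150.00
Total = $525.00 + $150.00 = $675.00

$675.00


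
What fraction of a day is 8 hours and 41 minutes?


Total minutes: 8×60 + 41 = 521
Day = 24×60 = 1440 minutes
Fraction = 521/1440 ≈ 0.3618
As a percentage: 521/1440 × 100 ≈ 36.18%

0.3618 (36.18%)


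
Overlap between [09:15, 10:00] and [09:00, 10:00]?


Meeting A: 555-600 (in minutes from midnight)
Meeting B: 540-600
Overlap start = max(555, 540) = 555
Overlap end = min(600, 600) = 600
Overlap = max(0, 600 - 555) = 45 min

45 minutes


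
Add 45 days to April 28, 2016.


Start: April 28, 2016
Add 45 days
April 28 → May 1: 30 - 28 + 1 = 3 days (45 - 3 = 42 left)
May 1 → June 1: 31 - 1 + 1 = 31 days (42 - 31 = 11 left)
June 1 + 11 = June 12, 2016

June 12, 2016


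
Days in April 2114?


30 days

Month: April (month 4)
April has 30 days


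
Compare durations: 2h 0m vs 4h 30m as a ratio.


Duration 1: 120 minutes
Duration 2: 270 minutes
Ratio = 120:270
GCD = 30
Simplified = 4:9
As a decimal: 4/9 ≈ 0.44

4:9 (0.44)


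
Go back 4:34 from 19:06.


14:32

Start: 1146 minutes from midnight
Subtract: 274 minutes
Remaining: 1146 - 274 = 872
Hours: 14, Minutes: 32


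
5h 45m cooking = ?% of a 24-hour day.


Time: 345 minutes
Day: 1440 minutes
Percentage = (345/1440) × 100 ≈ 24.0%

24.0%


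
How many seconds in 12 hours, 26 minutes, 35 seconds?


44795 seconds

Hours: 12 × 3600 = 43200
Minutes: 26 × 60 = 1560
Seconds: 35
Total = 43200 + 1560 + 35 = 44795


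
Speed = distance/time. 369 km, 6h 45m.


Distance: 369 km
Time: 6h 45m = 405 min = 405/60 = 27/4 hours
Speed = 369 ÷ (27/4) = 369 × 4 / 27 = 1476/27 ≈ 54.7 km/h

54.7 km/h


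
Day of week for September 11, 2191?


Zeller's congruence:
q=11, m=9, k=91, j=21
h = (11 + ⌊13×10/5⌋ + 91 + ⌊91/4⌋ + ⌊21/4⌋ - 2×21) mod 7
= (11 + 26 + 91 + 22 + 5 - 42) mod 7
= 113 mod 7 = 1
h=1 → Sunday

Sunday


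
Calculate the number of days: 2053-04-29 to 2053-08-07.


100 days

From April 29, 2053 to August 7, 2053
Rest of April 2053: 30 - 29 = 1
Full months: May 31, June 30, July 31
Days into August 2053: 7
Total = 1 + 31 + 30 + 31 + 7 = 100 days


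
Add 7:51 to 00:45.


08:36

Start: 45 minutes from midnight
Add: 471 minutes
Total: 516 minutes
Hours: 516 ÷ 60 = 8 remainder 36


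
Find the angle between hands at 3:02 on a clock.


79.0°

Hour hand = 3×30 + 2×0.5 = 91.0°
Minute hand = 2×6 = 12°
Difference = |91.0 - 12| = 79.0°


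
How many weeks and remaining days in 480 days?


Weeks: 480 ÷ 7 = 68 remainder 4

68 weeks 4 days


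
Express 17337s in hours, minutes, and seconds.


Hours: 17337 ÷ 3600 = 4 remainder 2937
Minutes: 2937 ÷ 60 = 48 remainder 57
Seconds: 57

4h 48m 57s


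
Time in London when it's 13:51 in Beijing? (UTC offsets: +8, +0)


05:51

Time difference = UTC+0 - UTC+8 = -8 hours
New hour = (13 -8) mod 24
= 5 mod 24 = 5
Minutes unchanged → 05:51


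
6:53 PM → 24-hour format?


Input: 6:53 PM
PM: 6 + 12 = 18

18:53


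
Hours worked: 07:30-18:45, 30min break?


Total time = (18×60+45) - (7×60+30)
= 1125 - 450 = 675 min
Minus break: 675 - 30 = 645 min
= 10h 45m

10h 45m (645 minutes)


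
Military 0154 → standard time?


Hour: 1
1 < 12 → AM

1:54 AM


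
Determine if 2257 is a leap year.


Rules: divisible by 4 AND (not by 100 OR by 400)
2257 ÷ 4 = 564 remainder 1 → not divisible by 4
Not divisible by 4 → not a leap year

No


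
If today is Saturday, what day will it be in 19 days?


Start: Saturday (index 5)
(5 + 19) mod 7
= 24 mod 7
= 3
Index 3 → Thursday

Thursday


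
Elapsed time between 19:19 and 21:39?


End time in minutes: 21×60 + 39 = 1299
Start time in minutes: 19×60 + 19 = 1159
Difference = 1299 - 1159 = 140 minutes
= 2 hours 20 minutes

2h 20m


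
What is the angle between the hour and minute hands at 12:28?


154.0°

Hour hand (12 ≡ 0 on the dial): 0×30 + 28×0.5 = 14.0°
Minute hand = 28×6 = 168°
Difference = |14.0 - 168| = 154.0°


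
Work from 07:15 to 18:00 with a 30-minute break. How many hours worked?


10h 15m (615 minutes)

Total time = (18×60+0) - (7×60+15)
= 1080 - 435 = 645 min
Minus break: 645 - 30 = 615 min
= 10h 15m


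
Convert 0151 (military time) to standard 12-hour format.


Hour: 1
1 < 12 → AM

1:51 AM


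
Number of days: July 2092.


31 days

Month: July (month 7)
July has 31 days


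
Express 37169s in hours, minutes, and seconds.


Hours: 37169 ÷ 3600 = 10 remainder 1169
Minutes: 1169 ÷ 60 = 19 remainder 29
Seconds: 29

10h 19m 29s


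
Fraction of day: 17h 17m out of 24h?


Total minutes: 17×60 + 17 = 1037
Day = 24×60 = 1440 minutes
Fraction = 1037/1440 ≈ 0.7201
As a percentage: 1037/1440 × 100 ≈ 72.01%

0.7201 (72.01%)


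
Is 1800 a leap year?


Rules: divisible by 4 AND (not by 100 OR by 400)
1800 ÷ 4 = 450 exactly → divisible by 4
1800 ÷ 100 = 18 exactly → divisible by 100
1800 ÷ 400 = 4 remainder 200 → not divisible by 400
Divisible by 100 but not by 400 → not a leap year

No


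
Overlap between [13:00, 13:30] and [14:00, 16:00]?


0 minutes

Meeting A: 780-810 (in minutes from midnight)
Meeting B: 840-960
Overlap start = max(780, 840) = 840
Overlap end = min(810, 960) = 810
Overlap = max(0, 810 - 840) = 0 min


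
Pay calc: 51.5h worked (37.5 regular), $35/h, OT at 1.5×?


$2047.50

Regular: 37.5h × $35 = $1312.50
Overtime: 51.5 - 37.5 = 14.0h
OT pay: 14.0h × $35 × 1.5 = $735.00
Total = $1312.50 + $735.00 = $2047.50


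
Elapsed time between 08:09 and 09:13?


1h 4m

End time in minutes: 9×60 + 13 = 553
Start time in minutes: 8×60 + 9 = 489
Difference = 553 - 489 = 64 minutes
= 1 hours 4 minutes


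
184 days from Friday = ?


Start: Friday (index 4)
(4 + 184) mod 7
= 188 mod 7
= 6
Index 6 → Sunday

Sunday


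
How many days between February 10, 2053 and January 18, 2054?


From February 10, 2053 to January 18, 2054
Rest of February 2053: 28 - 10 = 18
Full months: March 31, April 30, May 31, June 30, July 31, August 31, September 30, October 31, November 30, December 31
Days into January 2054: 18
Total = 18 + 31 + 30 + 31 + 30 + 31 + 31 + 30 + 31 + 30 + 31 + 18 = 342 days

342 days


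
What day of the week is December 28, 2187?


Zeller's congruence:
q=28, m=12, k=87, j=21
h = (28 + ⌊13×13/5⌋ + 87 + ⌊87/4⌋ + ⌊21/4⌋ - 2×21) mod 7
= (28 + 33 + 87 + 21 + 5 - 42) mod 7
= 132 mod 7 = 6
h=6 → Friday

Friday


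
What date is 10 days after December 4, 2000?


December 14, 2000

Start: December 4, 2000
Add 10 days
December 4 + 10 = December 14, 2000


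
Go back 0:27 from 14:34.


14:07

Start: 874 minutes from midnight
Subtract: 27 minutes
Remaining: 874 - 27 = 847
Hours: 14, Minutes: 7


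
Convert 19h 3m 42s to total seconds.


Hours: 19 × 3600 = 68400
Minutes: 3 × 60 = 180
Seconds: 42
Total = 68400 + 180 + 42 = 68622

68622 seconds


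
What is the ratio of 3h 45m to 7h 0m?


15:28 (0.54)

Duration 1: 225 minutes
Duration 2: 420 minutes
Ratio = 225:420
GCD = 15
Simplified = 15:28
As a decimal: 15/28 ≈ 0.54


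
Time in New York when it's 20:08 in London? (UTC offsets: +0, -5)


15:08

Time difference = UTC-5 - UTC+0 = -5 hours
New hour = (20 -5) mod 24
= 15 mod 24 = 15
Minutes unchanged → 15:08


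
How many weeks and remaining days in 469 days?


67 weeks 0 days

Weeks: 469 ÷ 7 = 67 remainder 0


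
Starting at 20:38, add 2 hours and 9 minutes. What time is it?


22:47

Start: 1238 minutes from midnight
Add: 129 minutes
Total: 1367 minutes
Hours: 1367 ÷ 60 = 22 remainder 47


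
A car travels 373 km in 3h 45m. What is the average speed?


Distance: 373 km
Time: 3h 45m = 225 min = 225/60 = 15/4 hours
Speed = 373 ÷ (15/4) = 373 × 4 / 15 = 1492/15 ≈ 99.5 km/h

99.5 km/h


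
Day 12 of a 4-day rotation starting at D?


Shifts: A, B, C, D
Start: D (index 3)
Day 12: (3 + 12 - 1) mod 4
= 14 mod 4
= 2
Index 2 → shift C

Shift C


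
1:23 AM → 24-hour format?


Input: 1:23 AM
AM hour stays: 1

01:23


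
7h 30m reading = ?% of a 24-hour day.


Time: 450 minutes
Day: 1440 minutes
Percentage = (450/1440) × 100 ≈ 31.3%

31.3%


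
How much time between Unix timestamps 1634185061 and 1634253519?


68458 seconds (19.0 hours / 0.79 days)

Difference = 1634253519 - 1634185061 = 68458 seconds
In hours: 68458 / 3600 ≈ 19.0
In days: 68458 / 86400 ≈ 0.79


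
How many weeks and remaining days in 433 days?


61 weeks 6 days

Weeks: 433 ÷ 7 = 61 remainder 6


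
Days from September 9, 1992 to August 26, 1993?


351 days

From September 9, 1992 to August 26, 1993
Rest of September 1992: 30 - 9 = 21
Full months: October 31, November 30, December 31, January 31, February 1993 28, March 31, April 30, May 31, June 30, July 31
Days into August 1993: 26
Total = 21 + 31 + 30 + 31 + 31 + 28 + 31 + 30 + 31 + 30 + 31 + 26 = 351 days


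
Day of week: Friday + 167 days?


Start: Friday (index 4)
(4 + 167) mod 7
= 171 mod 7
= 3
Index 3 → Thursday

Thursday


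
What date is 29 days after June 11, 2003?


Start: June 11, 2003
Add 29 days
June 11 → July 1: 30 - 11 + 1 = 20 days (29 - 20 = 9 left)
July 1 + 9 = July 10, 2003

July 10, 2003


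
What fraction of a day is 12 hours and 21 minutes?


Total minutes: 12×60 + 21 = 741
Day = 24×60 = 1440 minutes
Fraction = 741/1440 ≈ 0.5146
As a percentage: 741/1440 × 100 ≈ 51.46%

0.5146 (51.46%)


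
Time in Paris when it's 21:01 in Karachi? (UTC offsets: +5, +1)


Time difference = UTC+1 - UTC+5 = -4 hours
New hour = (21 -4) mod 24
= 17 mod 24 = 17
Minutes unchanged → 17:01

17:01


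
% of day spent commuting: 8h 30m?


Time: 510 minutes
Day: 1440 minutes
Percentage = (510/1440) × 100 ≈ 35.4%

35.4%


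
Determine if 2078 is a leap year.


No

Rules: divisible by 4 AND (not by 100 OR by 400)
2078 ÷ 4 = 519 remainder 2 → not divisible by 4
Not divisible by 4 → not a leap year


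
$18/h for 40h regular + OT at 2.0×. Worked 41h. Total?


$756.00

Regular: 40h × $18 = $720.00
Overtime: 41 - 40 = 1h
OT pay: 1h × $18 × 2.0 = $36.00
Total = $720.00 + $36.00 = $756.00


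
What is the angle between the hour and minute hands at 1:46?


Hour hand = 1×30 + 46×0.5 = 53.0°
Minute hand = 46×6 = 276°
Difference = |53.0 - 276| = 223.0°
Since > 180°: 360 - 223.0 = 137.0°

137.0°


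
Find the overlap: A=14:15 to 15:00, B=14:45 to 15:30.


Meeting A: 855-900 (in minutes from midnight)
Meeting B: 885-930
Overlap start = max(855, 885) = 885
Overlap end = min(900, 930) = 900
Overlap = max(0, 900 - 885) = 15 min

15 minutes


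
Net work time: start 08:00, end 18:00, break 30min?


9h 30m (570 minutes)

Total time = (18×60+0) - (8×60+0)
= 1080 - 480 = 600 min
Minus break: 600 - 30 = 570 min
= 9h 30m


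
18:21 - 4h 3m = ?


14:18

Start: 1101 minutes from midnight
Subtract: 243 minutes
Remaining: 1101 - 243 = 858
Hours: 14, Minutes: 18


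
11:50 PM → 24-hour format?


23:50

Input: 11:50 PM
PM: 11 + 12 = 23


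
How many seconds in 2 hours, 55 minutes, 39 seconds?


10539 seconds

Hours: 2 × 3600 = 7200
Minutes: 55 × 60 = 3300
Seconds: 39
Total = 7200 + 3300 + 39 = 10539


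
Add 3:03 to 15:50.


Start: 950 minutes from midnight
Add: 183 minutes
Total: 1133 minutes
Hours: 1133 ÷ 60 = 18 remainder 53

18:53


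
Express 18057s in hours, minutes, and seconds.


5h 0m 57s

Hours: 18057 ÷ 3600 = 5 remainder 57
Minutes: 57 ÷ 60 = 0 remainder 57
Seconds: 57


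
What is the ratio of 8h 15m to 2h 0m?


Duration 1: 495 minutes
Duration 2: 120 minutes
Ratio = 495:120
GCD = 15
Simplified = 33:8
As a decimal: 33/8 ≈ 4.13

33:8 (4.13)


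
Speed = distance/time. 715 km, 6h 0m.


Distance: 715 km
Time: 6 hours
Speed = 715 / 6 ≈ 119.2 km/h

119.2 km/h


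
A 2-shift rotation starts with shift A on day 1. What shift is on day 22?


Shifts: A, B
Start: A (index 0)
Day 22: (0 + 22 - 1) mod 2
= 21 mod 2
= 1
Index 1 → shift B

Shift B


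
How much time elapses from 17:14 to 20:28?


3h 14m

End time in minutes: 20×60 + 28 = 1228
Start time in minutes: 17×60 + 14 = 1034
Difference = 1228 - 1034 = 194 minutes
= 3 hours 14 minutes


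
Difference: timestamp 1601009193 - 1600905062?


Difference = 1601009193 - 1600905062 = 104131 seconds
In hours: 104131 / 3600 ≈ 28.9
In days: 104131 / 86400 ≈ 1.21

104131 seconds (28.9 hours / 1.21 days)


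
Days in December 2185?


31 days

Month: December (month 12)
December has 31 days


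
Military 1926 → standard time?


7:26 PM

Hour: 19
19 - 12 = 7 → PM


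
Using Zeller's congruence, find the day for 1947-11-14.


Friday

Zeller's congruence:
q=14, m=11, k=47, j=19
h = (14 + ⌊13×12/5⌋ + 47 + ⌊47/4⌋ + ⌊19/4⌋ - 2×19) mod 7
= (14 + 31 + 47 + 11 + 4 - 38) mod 7
= 69 mod 7 = 6
h=6 → Friday


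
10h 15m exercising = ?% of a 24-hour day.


42.7%

Time: 615 minutes
Day: 1440 minutes
Percentage = (615/1440) × 100 ≈ 42.7%


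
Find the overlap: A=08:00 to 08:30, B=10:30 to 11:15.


0 minutes

Meeting A: 480-510 (in minutes from midnight)
Meeting B: 630-675
Overlap start = max(480, 630) = 630
Overlap end = min(510, 675) = 510
Overlap = max(0, 510 - 630) = 0 min


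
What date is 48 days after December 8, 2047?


January 25, 2048

Start: December 8, 2047
Add 48 days
December 8 → January 1: 31 - 8 + 1 = 24 days (48 - 24 = 24 left)
January 1 + 24 = January 25, 2048


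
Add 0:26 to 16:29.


16:55

Start: 989 minutes from midnight
Add: 26 minutes
Total: 1015 minutes
Hours: 1015 ÷ 60 = 16 remainder 55


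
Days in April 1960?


30 days

Month: April (month 4)
April has 30 days


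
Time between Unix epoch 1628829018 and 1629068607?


239589 seconds (66.6 hours / 2.77 days)

Difference = 1629068607 - 1628829018 = 239589 seconds
In hours: 239589 / 3600 ≈ 66.6
In days: 239589 / 86400 ≈ 2.77


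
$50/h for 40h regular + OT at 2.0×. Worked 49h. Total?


Regular: 40h × $50 = $2000.00
Overtime: 49 - 40 = 9h
OT pay: 9h × $50 × 2.0 = $900.00
Total = $2000.00 + $900.00 = $2900.00

$2900.00


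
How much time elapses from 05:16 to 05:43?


End time in minutes: 5×60 + 43 = 343
Start time in minutes: 5×60 + 16 = 316
Difference = 343 - 316 = 27 minutes
= 0 hours 27 minutes

0h 27m


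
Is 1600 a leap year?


Yes

Rules: divisible by 4 AND (not by 100 OR by 400)
1600 ÷ 4 = 400 exactly → divisible by 4
1600 ÷ 100 = 16 exactly → divisible by 100
1600 ÷ 400 = 4 exactly → divisible by 400
Divisible by 400 → leap year


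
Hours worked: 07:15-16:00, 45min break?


Total time = (16×60+0) - (7×60+15)
= 960 - 435 = 525 min
Minus break: 525 - 45 = 480 min
= 8h 0m

8h 0m (480 minutes)


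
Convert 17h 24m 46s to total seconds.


62686 seconds

Hours: 17 × 3600 = 61200
Minutes: 24 × 60 = 1440
Seconds: 46
Total = 61200 + 1440 + 46 = 62686


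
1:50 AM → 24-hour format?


Input: 1:50 AM
AM hour stays: 1

01:50


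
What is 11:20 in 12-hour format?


11:20 AM

Hour: 11
11 < 12 → AM


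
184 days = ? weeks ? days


Weeks: 184 ÷ 7 = 26 remainder 2

26 weeks 2 days


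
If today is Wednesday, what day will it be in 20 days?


Tuesday

Start: Wednesday (index 2)
(2 + 20) mod 7
= 22 mod 7
= 1
Index 1 → Tuesday


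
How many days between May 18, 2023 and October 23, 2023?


From May 18, 2023 to October 23, 2023
Rest of May 2023: 31 - 18 = 13
Full months: June 30, July 31, August 31, September 30
Days into October 2023: 23
Total = 13 + 30 + 31 + 31 + 30 + 23 = 158 days

158 days


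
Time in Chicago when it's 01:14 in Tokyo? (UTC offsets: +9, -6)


10:14 (previous day)

Time difference = UTC-6 - UTC+9 = -15 hours
New hour = (1 -15) mod 24
= -14 mod 24 = 10
Minutes unchanged → 10:14; -14 < 0 → previous day


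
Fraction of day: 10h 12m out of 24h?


Total minutes: 10×60 + 12 = 612
Day = 24×60 = 1440 minutes
Fraction = 612/1440 = 0.4250
As a percentage: 612/1440 × 100 = 42.50%

0.4250 (42.50%)


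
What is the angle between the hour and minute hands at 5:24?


Hour hand = 5×30 + 24×0.5 = 162.0°
Minute hand = 24×6 = 144°
Difference = |162.0 - 144| = 18.0°

18.0°


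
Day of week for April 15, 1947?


Zeller's congruence:
q=15, m=4, k=47, j=19
h = (15 + ⌊13×5/5⌋ + 47 + ⌊47/4⌋ + ⌊19/4⌋ - 2×19) mod 7
= (15 + 13 + 47 + 11 + 4 - 38) mod 7
= 52 mod 7 = 3
h=3 → Tuesday

Tuesday


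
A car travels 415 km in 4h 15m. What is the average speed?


Distance: 415 km
Time: 4h 15m = 255 min = 255/60 = 17/4 hours
Speed = 415 ÷ (17/4) = 415 × 4 / 17 = 1660/17 ≈ 97.6 km/h

97.6 km/h


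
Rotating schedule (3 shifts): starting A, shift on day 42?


Shifts: A, B, C
Start: A (index 0)
Day 42: (0 + 42 - 1) mod 3
= 41 mod 3
= 2
Index 2 → shift C

Shift C


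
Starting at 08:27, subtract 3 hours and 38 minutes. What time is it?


Start: 507 minutes from midnight
Subtract: 218 minutes
Remaining: 507 - 218 = 289
Hours: 4, Minutes: 49

04:49


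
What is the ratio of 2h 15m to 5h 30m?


Duration 1: 135 minutes
Duration 2: 330 minutes
Ratio = 135:330
GCD = 15
Simplified = 9:22
As a decimal: 9/22 ≈ 0.41

9:22 (0.41)


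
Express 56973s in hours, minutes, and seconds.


15h 49m 33s

Hours: 56973 ÷ 3600 = 15 remainder 2973
Minutes: 2973 ÷ 60 = 49 remainder 33
Seconds: 33


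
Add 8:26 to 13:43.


22:09

Start: 823 minutes from midnight
Add: 506 minutes
Total: 1329 minutes
Hours: 1329 ÷ 60 = 22 remainder 9


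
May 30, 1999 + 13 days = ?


Start: May 30, 1999
Add 13 days
May 30 → June 1: 31 - 30 + 1 = 2 days (13 - 2 = 11 left)
June 1 + 11 = June 12, 1999

June 12, 1999


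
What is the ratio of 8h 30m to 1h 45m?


Duration 1: 510 minutes
Duration 2: 105 minutes
Ratio = 510:105
GCD = 15
Simplified = 34:7
As a decimal: 34/7 ≈ 4.86

34:7 (4.86)


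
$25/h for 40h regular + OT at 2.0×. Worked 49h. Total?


$1450.00

Regular: 40h × $25 = $1000.00
Overtime: 49 - 40 = 9h
OT pay: 9h × $25 × 2.0 = $450.00
Total = $1000.00 + $450.00 = $1450.00


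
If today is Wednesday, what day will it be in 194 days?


Monday

Start: Wednesday (index 2)
(2 + 194) mod 7
= 196 mod 7
= 0
Index 0 → Monday


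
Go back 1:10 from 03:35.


Start: 215 minutes from midnight
Subtract: 70 minutes
Remaining: 215 - 70 = 145
Hours: 2, Minutes: 25

02:25


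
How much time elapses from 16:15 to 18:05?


1h 50m

End time in minutes: 18×60 + 5 = 1085
Start time in minutes: 16×60 + 15 = 975
Difference = 1085 - 975 = 110 minutes
= 1 hours 50 minutes


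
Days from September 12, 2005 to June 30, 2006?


From September 12, 2005 to June 30, 2006
Rest of September 2005: 30 - 12 = 18
Full months: October 31, November 30, December 31, January 31, February 2006 28, March 31, April 30, May 31
Days into June 2006: 30
Total = 18 + 31 + 30 + 31 + 31 + 28 + 31 + 30 + 31 + 30 = 291 days

291 days


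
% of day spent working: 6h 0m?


25.0%

Time: 360 minutes
Day: 1440 minutes
Percentage = (360/1440) × 100 = 25.0%


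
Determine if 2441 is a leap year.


Rules: divisible by 4 AND (not by 100 OR by 400)
2441 ÷ 4 = 610 remainder 1 → not divisible by 4
Not divisible by 4 → not a leap year

No


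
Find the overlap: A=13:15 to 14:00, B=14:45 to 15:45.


Meeting A: 795-840 (in minutes from midnight)
Meeting B: 885-945
Overlap start = max(795, 885) = 885
Overlap end = min(840, 945) = 840
Overlap = max(0, 840 - 885) = 0 min

0 minutes


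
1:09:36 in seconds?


Hours: 1 × 3600 = 3600
Minutes: 9 × 60 = 540
Seconds: 36
Total = 3600 + 540 + 36 = 4176

4176 seconds


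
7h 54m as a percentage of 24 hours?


Total minutes: 7×60 + 54 = 474
Day = 24×60 = 1440 minutes
Fraction = 474/1440 ≈ 0.3292
As a percentage: 474/1440 × 100 ≈ 32.92%

0.3292 (32.92%)


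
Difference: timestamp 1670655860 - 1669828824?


Difference = 1670655860 - 1669828824 = 827036 seconds
In hours: 827036 / 3600 ≈ 229.7
In days: 827036 / 86400 ≈ 9.57

827036 seconds (229.7 hours / 9.57 days)


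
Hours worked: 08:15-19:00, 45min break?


Total time = (19×60+0) - (8×60+15)
= 1140 - 495 = 645 min
Minus break: 645 - 45 = 600 min
= 10h 0m

10h 0m (600 minutes)


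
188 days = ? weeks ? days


Weeks: 188 ÷ 7 = 26 remainder 6

26 weeks 6 days


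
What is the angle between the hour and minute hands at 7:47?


48.5°

Hour hand = 7×30 + 47×0.5 = 233.5°
Minute hand = 47×6 = 282°
Difference = |233.5 - 282| = 48.5°


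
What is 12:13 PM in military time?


Input: 12:13 PM
12 PM → 12 (noon)

12:13


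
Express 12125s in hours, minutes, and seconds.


3h 22m 5s

Hours: 12125 ÷ 3600 = 3 remainder 1325
Minutes: 1325 ÷ 60 = 22 remainder 5
Seconds: 5


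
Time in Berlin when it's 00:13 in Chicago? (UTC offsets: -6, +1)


07:13

Time difference = UTC+1 - UTC-6 = +7 hours
New hour = (0 + 7) mod 24
= 7 mod 24 = 7
Minutes unchanged → 07:13


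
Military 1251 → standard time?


12:51 PM

Hour: 12
12 → 12 PM (noon)


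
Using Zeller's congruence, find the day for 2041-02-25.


Zeller's congruence:
q=25, m=14, k=40, j=20
h = (25 + ⌊13×15/5⌋ + 40 + ⌊40/4⌋ + ⌊20/4⌋ - 2×20) mod 7
= (25 + 39 + 40 + 10 + 5 - 40) mod 7
= 79 mod 7 = 2
h=2 → Monday

Monday


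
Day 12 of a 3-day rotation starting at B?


Shift A

Shifts: A, B, C
Start: B (index 1)
Day 12: (1 + 12 - 1) mod 3
= 12 mod 3
= 0
Index 0 → shift A


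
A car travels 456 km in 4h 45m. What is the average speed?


Distance: 456 km
Time: 4h 45m = 285 min = 285/60 = 19/4 hours
Speed = 456 ÷ (19/4) = 456 × 4 / 19 = 1824/19 = 96.0 km/h

96.0 km/h


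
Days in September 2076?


30 days

Month: September (month 9)
September has 30 days


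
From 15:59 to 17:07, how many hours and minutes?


End time in minutes: 17×60 + 7 = 1027
Start time in minutes: 15×60 + 59 = 959
Difference = 1027 - 959 = 68 minutes
= 1 hours 8 minutes

1h 8m


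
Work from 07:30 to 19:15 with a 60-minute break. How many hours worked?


Total time = (19×60+15) - (7×60+30)
= 1155 - 450 = 705 min
Minus break: 705 - 60 = 645 min
= 10h 45m

10h 45m (645 minutes)


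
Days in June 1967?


30 days

Month: June (month 6)
June has 30 days


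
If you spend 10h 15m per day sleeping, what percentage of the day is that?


42.7%

Time: 615 minutes
Day: 1440 minutes
Percentage = (615/1440) × 100 ≈ 42.7%


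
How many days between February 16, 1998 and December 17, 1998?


From February 16, 1998 to December 17, 1998
Rest of February 1998: 28 - 16 = 12
Full months: March 31, April 30, May 31, June 30, July 31, August 31, September 30, October 31, November 30
Days into December 1998: 17
Total = 12 + 31 + 30 + 31 + 30 + 31 + 31 + 30 + 31 + 30 + 17 = 304 days

304 days


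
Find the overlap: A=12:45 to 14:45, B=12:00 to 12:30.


0 minutes

Meeting A: 765-885 (in minutes from midnight)
Meeting B: 720-750
Overlap start = max(765, 720) = 765
Overlap end = min(885, 750) = 750
Overlap = max(0, 750 - 765) = 0 min


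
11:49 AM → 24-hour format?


Input: 11:49 AM
AM hour stays: 11

11:49


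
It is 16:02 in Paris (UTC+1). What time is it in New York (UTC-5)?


10:02

Time difference = UTC-5 - UTC+1 = -6 hours
New hour = (16 -6) mod 24
= 10 mod 24 = 10
Minutes unchanged → 10:02


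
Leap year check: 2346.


Rules: divisible by 4 AND (not by 100 OR by 400)
2346 ÷ 4 = 586 remainder 2 → not divisible by 4
Not divisible by 4 → not a leap year

No


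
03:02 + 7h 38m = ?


Start: 182 minutes from midnight
Add: 458 minutes
Total: 640 minutes
Hours: 640 ÷ 60 = 10 remainder 40

10:40


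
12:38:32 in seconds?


45512 seconds

Hours: 12 × 3600 = 43200
Minutes: 38 × 60 = 2280
Seconds: 32
Total = 43200 + 2280 + 32 = 45512


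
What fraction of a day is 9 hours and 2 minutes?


0.3764 (37.64%)

Total minutes: 9×60 + 2 = 542
Day = 24×60 = 1440 minutes
Fraction = 542/1440 ≈ 0.3764
As a percentage: 542/1440 × 100 ≈ 37.64%


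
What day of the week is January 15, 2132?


Tuesday

Zeller's congruence:
q=15, m=13, k=31, j=21
h = (15 + ⌊13×14/5⌋ + 31 + ⌊31/4⌋ + ⌊21/4⌋ - 2×21) mod 7
= (15 + 36 + 31 + 7 + 5 - 42) mod 7
= 52 mod 7 = 3
h=3 → Tuesday


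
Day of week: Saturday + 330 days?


Sunday

Start: Saturday (index 5)
(5 + 330) mod 7
= 335 mod 7
= 6
Index 6 → Sunday


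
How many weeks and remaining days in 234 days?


Weeks: 234 ÷ 7 = 33 remainder 3

33 weeks 3 days


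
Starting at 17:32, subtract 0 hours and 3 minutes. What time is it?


Start: 1052 minutes from midnight
Subtract: 3 minutes
Remaining: 1052 - 3 = 1049
Hours: 17, Minutes: 29

17:29


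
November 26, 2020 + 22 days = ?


Start: November 26, 2020
Add 22 days
November 26 → December 1: 30 - 26 + 1 = 5 days (22 - 5 = 17 left)
December 1 + 17 = December 18, 2020

December 18, 2020


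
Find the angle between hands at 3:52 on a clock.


Hour hand = 3×30 + 52×0.5 = 116.0°
Minute hand = 52×6 = 312°
Difference = |116.0 - 312| = 196.0°
Since > 180°: 360 - 196.0 = 164.0°

164.0°


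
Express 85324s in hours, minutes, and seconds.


23h 42m 4s

Hours: 85324 ÷ 3600 = 23 remainder 2524
Minutes: 2524 ÷ 60 = 42 remainder 4
Seconds: 4


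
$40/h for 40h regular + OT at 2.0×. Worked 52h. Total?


Regular: 40h × $40 = $1600.00
Overtime: 52 - 40 = 12h
OT pay: 12h × $40 × 2.0 = $960.00
Total = $1600.00 + $960.00 = $2560.00

$2560.00


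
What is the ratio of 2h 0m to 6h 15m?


8:25 (0.32)

Duration 1: 120 minutes
Duration 2: 375 minutes
Ratio = 120:375
GCD = 15
Simplified = 8:25
As a decimal: 8/25 = 0.32


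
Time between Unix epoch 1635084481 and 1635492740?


Difference = 1635492740 - 1635084481 = 408259 seconds
In hours: 408259 / 3600 ≈ 113.4
In days: 408259 / 86400 ≈ 4.73

408259 seconds (113.4 hours / 4.73 days)


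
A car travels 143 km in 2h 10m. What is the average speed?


66.0 km/h

Distance: 143 km
Time: 2h 10m = 130 min = 130/60 = 13/6 hours
Speed = 143 ÷ (13/6) = 143 × 6 / 13 = 858/13 = 66.0 km/h


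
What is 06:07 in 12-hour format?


6:07 AM

Hour: 6
6 < 12 → AM


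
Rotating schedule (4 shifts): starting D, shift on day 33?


Shift D

Shifts: A, B, C, D
Start: D (index 3)
Day 33: (3 + 33 - 1) mod 4
= 35 mod 4
= 3
Index 3 → shift D


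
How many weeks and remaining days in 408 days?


58 weeks 2 days

Weeks: 408 ÷ 7 = 58 remainder 2


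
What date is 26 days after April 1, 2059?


Start: April 1, 2059
Add 26 days
April 1 + 26 = April 27, 2059

April 27, 2059


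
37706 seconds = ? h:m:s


Hours: 37706 ÷ 3600 = 10 remainder 1706
Minutes: 1706 ÷ 60 = 28 remainder 26
Seconds: 26

10h 28m 26s


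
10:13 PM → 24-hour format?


22:13

Input: 10:13 PM
PM: 10 + 12 = 22


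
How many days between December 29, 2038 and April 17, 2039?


109 days

From December 29, 2038 to April 17, 2039
Rest of December 2038: 31 - 29 = 2
Full months: January 31, February 2039 28, March 31
Days into April 2039: 17
Total = 2 + 31 + 28 + 31 + 17 = 109 days


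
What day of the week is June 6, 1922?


Tuesday

Zeller's congruence:
q=6, m=6, k=22, j=19
h = (6 + ⌊13×7/5⌋ + 22 + ⌊22/4⌋ + ⌊19/4⌋ - 2×19) mod 7
= (6 + 18 + 22 + 5 + 4 - 38) mod 7
= 17 mod 7 = 3
h=3 → Tuesday


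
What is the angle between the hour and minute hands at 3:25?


47.5°

Hour hand = 3×30 + 25×0.5 = 102.5°
Minute hand = 25×6 = 150°
Difference = |102.5 - 150| = 47.5°


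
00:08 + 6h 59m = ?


Start: 8 minutes from midnight
Add: 419 minutes
Total: 427 minutes
Hours: 427 ÷ 60 = 7 remainder 7

07:07


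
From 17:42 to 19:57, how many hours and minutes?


End time in minutes: 19×60 + 57 = 1197
Start time in minutes: 17×60 + 42 = 1062
Difference = 1197 - 1062 = 135 minutes
= 2 hours 15 minutes

2h 15m


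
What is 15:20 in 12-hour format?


3:20 PM

Hour: 15
15 - 12 = 3 → PM


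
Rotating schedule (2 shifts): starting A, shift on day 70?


Shifts: A, B
Start: A (index 0)
Day 70: (0 + 70 - 1) mod 2
= 69 mod 2
= 1
Index 1 → shift B

Shift B


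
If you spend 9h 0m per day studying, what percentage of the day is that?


37.5%

Time: 540 minutes
Day: 1440 minutes
Percentage = (540/1440) × 100 = 37.5%


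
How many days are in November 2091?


Month: November (month 11)
November has 30 days

30 days


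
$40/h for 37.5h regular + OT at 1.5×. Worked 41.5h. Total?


Regular: 37.5h × $40 = $1500.00
Overtime: 41.5 - 37.5 = 4.0h
OT pay: 4.0h × $40 × 1.5 = $240.00
Total = $1500.00 + $240.00 = $1740.00

$1740.00


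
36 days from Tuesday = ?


Wednesday

Start: Tuesday (index 1)
(1 + 36) mod 7
= 37 mod 7
= 2
Index 2 → Wednesday


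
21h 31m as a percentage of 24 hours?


0.8965 (89.65%)

Total minutes: 21×60 + 31 = 1291
Day = 24×60 = 1440 minutes
Fraction = 1291/1440 ≈ 0.8965
As a percentage: 1291/1440 × 100 ≈ 89.65%


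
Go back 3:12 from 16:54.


13:42

Start: 1014 minutes from midnight
Subtract: 192 minutes
Remaining: 1014 - 192 = 822
Hours: 13, Minutes: 42


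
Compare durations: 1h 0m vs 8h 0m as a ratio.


1:8 (0.13)

Duration 1: 60 minutes
Duration 2: 480 minutes
Ratio = 60:480
GCD = 60
Simplified = 1:8
As a decimal: 1/8 ≈ 0.13


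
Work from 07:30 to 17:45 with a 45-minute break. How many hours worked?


Total time = (17×60+45) - (7×60+30)
= 1065 - 450 = 615 min
Minus break: 615 - 45 = 570 min
= 9h 30m

9h 30m (570 minutes)


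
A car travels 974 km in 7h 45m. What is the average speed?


125.7 km/h

Distance: 974 km
Time: 7h 45m = 465 min = 465/60 = 31/4 hours
Speed = 974 ÷ (31/4) = 974 × 4 / 31 = 3896/31 ≈ 125.7 km/h


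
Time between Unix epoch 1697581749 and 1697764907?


Difference = 1697764907 - 1697581749 = 183158 seconds
In hours: 183158 / 3600 ≈ 50.9
In days: 183158 / 86400 ≈ 2.12

183158 seconds (50.9 hours / 2.12 days)


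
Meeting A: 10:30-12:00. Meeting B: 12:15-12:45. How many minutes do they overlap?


0 minutes

Meeting A: 630-720 (in minutes from midnight)
Meeting B: 735-765
Overlap start = max(630, 735) = 735
Overlap end = min(720, 765) = 720
Overlap = max(0, 720 - 735) = 0 min


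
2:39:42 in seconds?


9582 seconds

Hours: 2 × 3600 = 7200
Minutes: 39 × 60 = 2340
Seconds: 42
Total = 7200 + 2340 + 42 = 9582


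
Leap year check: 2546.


Rules: divisible by 4 AND (not by 100 OR by 400)
2546 ÷ 4 = 636 remainder 2 → not divisible by 4
Not divisible by 4 → not a leap year

No


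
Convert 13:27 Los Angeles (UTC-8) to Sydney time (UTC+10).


Time difference = UTC+10 - UTC-8 = +18 hours
New hour = (13 + 18) mod 24
= 31 mod 24 = 7
Minutes unchanged → 07:27; 31 ≥ 24 → next day

07:27 (next day)


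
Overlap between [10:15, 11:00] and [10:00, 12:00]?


Meeting A: 615-660 (in minutes from midnight)
Meeting B: 600-720
Overlap start = max(615, 600) = 615
Overlap end = min(660, 720) = 660
Overlap = max(0, 660 - 615) = 45 min

45 minutes


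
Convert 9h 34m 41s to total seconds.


Hours: 9 × 3600 = 32400
Minutes: 34 × 60 = 2040
Seconds: 41
Total = 32400 + 2040 + 41 = 34481

34481 seconds


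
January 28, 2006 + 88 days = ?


Start: January 28, 2006
Add 88 days
January 28 → February 1: 31 - 28 + 1 = 4 days (88 - 4 = 84 left)
February 1 → March 1: 28 - 1 + 1 = 28 days (84 - 28 = 56 left)
March 1 → April 1: 31 - 1 + 1 = 31 days (56 - 31 = 25 left)
April 1 + 25 = April 26, 2006

April 26, 2006


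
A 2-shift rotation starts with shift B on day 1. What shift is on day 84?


Shift A

Shifts: A, B
Start: B (index 1)
Day 84: (1 + 84 - 1) mod 2
= 84 mod 2
= 0
Index 0 → shift A


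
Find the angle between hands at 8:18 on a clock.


Hour hand = 8×30 + 18×0.5 = 249.0°
Minute hand = 18×6 = 108°
Difference = |249.0 - 108| = 141.0°

141.0°


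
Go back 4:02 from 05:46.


01:44

Start: 346 minutes from midnight
Subtract: 242 minutes
Remaining: 346 - 242 = 104
Hours: 1, Minutes: 44


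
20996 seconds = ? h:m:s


5h 49m 56s

Hours: 20996 ÷ 3600 = 5 remainder 2996
Minutes: 2996 ÷ 60 = 49 remainder 56
Seconds: 56


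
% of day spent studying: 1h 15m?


5.2%

Time: 75 minutes
Day: 1440 minutes
Percentage = (75/1440) × 100 ≈ 5.2%


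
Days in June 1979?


30 days

Month: June (month 6)
June has 30 days


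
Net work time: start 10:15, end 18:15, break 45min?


7h 15m (435 minutes)

Total time = (18×60+15) - (10×60+15)
= 1095 - 615 = 480 min
Minus break: 480 - 45 = 435 min
= 7h 15m


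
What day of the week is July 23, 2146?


Zeller's congruence:
q=23, m=7, k=46, j=21
h = (23 + ⌊13×8/5⌋ + 46 + ⌊46/4⌋ + ⌊21/4⌋ - 2×21) mod 7
= (23 + 20 + 46 + 11 + 5 - 42) mod 7
= 63 mod 7 = 0
h=0 → Saturday

Saturday


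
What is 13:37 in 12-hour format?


1:37 PM

Hour: 13
13 - 12 = 1 → PM


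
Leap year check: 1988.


Yes

Rules: divisible by 4 AND (not by 100 OR by 400)
1988 ÷ 4 = 497 exactly → divisible by 4
1988 ÷ 100 = 19 remainder 88 → not divisible by 100
Divisible by 4 but not by 100 → leap year


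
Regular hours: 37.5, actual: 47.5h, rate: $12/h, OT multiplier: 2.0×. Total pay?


$690.00

Regular: 37.5h × $12 = $450.00
Overtime: 47.5 - 37.5 = 10.0h
OT pay: 10.0h × $12 × 2.0 = $240.00
Total = $450.00 + $240.00 = $690.00


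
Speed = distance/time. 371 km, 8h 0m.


Distance: 371 km
Time: 8 hours
Speed = 371 / 8 ≈ 46.4 km/h

46.4 km/h


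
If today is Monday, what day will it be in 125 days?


Start: Monday (index 0)
(0 + 125) mod 7
= 125 mod 7
= 6
Index 6 → Sunday

Sunday


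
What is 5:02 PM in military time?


17:02

Input: 5:02 PM
PM: 5 + 12 = 17


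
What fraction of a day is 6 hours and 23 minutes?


0.2660 (26.60%)

Total minutes: 6×60 + 23 = 383
Day = 24×60 = 1440 minutes
Fraction = 383/1440 ≈ 0.2660
As a percentage: 383/1440 × 100 ≈ 26.60%


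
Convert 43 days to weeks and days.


Weeks: 43 ÷ 7 = 6 remainder 1

6 weeks 1 days


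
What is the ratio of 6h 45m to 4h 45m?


27:19 (1.42)

Duration 1: 405 minutes
Duration 2: 285 minutes
Ratio = 405:285
GCD = 15
Simplified = 27:19
As a decimal: 27/19 ≈ 1.42


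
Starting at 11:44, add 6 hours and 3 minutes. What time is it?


17:47

Start: 704 minutes from midnight
Add: 363 minutes
Total: 1067 minutes
Hours: 1067 ÷ 60 = 17 remainder 47


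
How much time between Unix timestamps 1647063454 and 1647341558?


278104 seconds (77.3 hours / 3.22 days)

Difference = 1647341558 - 1647063454 = 278104 seconds
In hours: 278104 / 3600 ≈ 77.3
In days: 278104 / 86400 ≈ 3.22


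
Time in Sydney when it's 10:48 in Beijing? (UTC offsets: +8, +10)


12:48

Time difference = UTC+10 - UTC+8 = +2 hours
New hour = (10 + 2) mod 24
= 12 mod 24 = 12
Minutes unchanged → 12:48


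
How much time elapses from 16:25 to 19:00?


2h 35m

End time in minutes: 19×60 + 0 = 1140
Start time in minutes: 16×60 + 25 = 985
Difference = 1140 - 985 = 155 minutes
= 2 hours 35 minutes


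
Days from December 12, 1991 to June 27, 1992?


198 days

From December 12, 1991 to June 27, 1992
Rest of December 1991: 31 - 12 = 19
Full months: January 31, February 1992 29, March 31, April 30, May 31
Days into June 1992: 27
Total = 19 + 31 + 29 + 31 + 30 + 31 + 27 = 198 days


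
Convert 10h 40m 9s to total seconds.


38409 seconds

Hours: 10 × 3600 = 36000
Minutes: 40 × 60 = 2400
Seconds: 9
Total = 36000 + 2400 + 9 = 38409


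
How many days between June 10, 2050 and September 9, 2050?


From June 10, 2050 to September 9, 2050
Rest of June 2050: 30 - 10 = 20
Full months: July 31, August 31
Days into September 2050: 9
Total = 20 + 31 + 31 + 9 = 91 days

91 days


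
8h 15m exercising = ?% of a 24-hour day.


34.4%

Time: 495 minutes
Day: 1440 minutes
Percentage = (495/1440) × 100 ≈ 34.4%


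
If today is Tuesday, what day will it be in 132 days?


Start: Tuesday (index 1)
(1 + 132) mod 7
= 133 mod 7
= 0
Index 0 → Monday

Monday


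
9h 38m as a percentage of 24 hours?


Total minutes: 9×60 + 38 = 578
Day = 24×60 = 1440 minutes
Fraction = 578/1440 ≈ 0.4014
As a percentage: 578/1440 × 100 ≈ 40.14%

0.4014 (40.14%)


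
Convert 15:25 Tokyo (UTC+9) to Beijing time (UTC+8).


14:25

Time difference = UTC+8 - UTC+9 = -1 hours
New hour = (15 -1) mod 24
= 14 mod 24 = 14
Minutes unchanged → 14:25


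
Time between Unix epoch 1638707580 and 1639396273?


688693 seconds (191.3 hours / 7.97 days)

Difference = 1639396273 - 1638707580 = 688693 seconds
In hours: 688693 / 3600 ≈ 191.3
In days: 688693 / 86400 ≈ 7.97
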